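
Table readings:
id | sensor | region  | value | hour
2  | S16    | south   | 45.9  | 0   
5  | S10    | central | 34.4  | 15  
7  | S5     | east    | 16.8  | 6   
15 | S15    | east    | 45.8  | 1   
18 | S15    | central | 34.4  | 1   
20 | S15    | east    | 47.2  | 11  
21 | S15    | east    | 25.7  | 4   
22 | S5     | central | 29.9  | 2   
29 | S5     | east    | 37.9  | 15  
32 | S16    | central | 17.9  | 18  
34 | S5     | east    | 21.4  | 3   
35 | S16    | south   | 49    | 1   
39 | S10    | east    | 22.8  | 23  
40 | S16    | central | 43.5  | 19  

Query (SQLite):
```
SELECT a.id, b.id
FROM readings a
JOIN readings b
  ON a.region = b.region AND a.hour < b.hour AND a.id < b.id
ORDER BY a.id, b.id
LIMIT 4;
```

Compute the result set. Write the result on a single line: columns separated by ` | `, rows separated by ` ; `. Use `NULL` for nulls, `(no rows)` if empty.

Pairs (a,b) with same region, a.hour < b.hour, a.id < b.id.
region groups: central:{5,18,22,32,40} east:{7,15,20,21,29,34,39} south:{2,35}
Ordered by (a.id, b.id); first 4.

2 | 35 ; 5 | 32 ; 5 | 40 ; 7 | 20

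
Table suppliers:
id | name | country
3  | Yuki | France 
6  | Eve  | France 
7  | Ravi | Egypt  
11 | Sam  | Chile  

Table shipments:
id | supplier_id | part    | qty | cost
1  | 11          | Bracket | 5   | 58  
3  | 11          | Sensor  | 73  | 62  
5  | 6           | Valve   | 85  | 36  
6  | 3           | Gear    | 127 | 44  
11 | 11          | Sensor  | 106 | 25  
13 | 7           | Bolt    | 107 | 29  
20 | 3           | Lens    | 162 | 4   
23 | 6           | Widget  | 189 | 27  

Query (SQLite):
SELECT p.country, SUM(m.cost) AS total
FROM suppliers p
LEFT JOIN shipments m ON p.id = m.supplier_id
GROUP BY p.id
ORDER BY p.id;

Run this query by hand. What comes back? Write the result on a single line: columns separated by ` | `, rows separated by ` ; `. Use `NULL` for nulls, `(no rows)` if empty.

LEFT JOIN keeps every suppliers row; unmatched ones get NULL for shipments columns.
Group by suppliers.id and compute SUM(m.cost). SUM over an all-NULL group is NULL.
  3: ids {6, 20} → SUM(m.cost)=48
  6: ids {5, 23} → SUM(m.cost)=63
  7: ids {13} → SUM(m.cost)=29
  11: ids {1, 3, 11} → SUM(m.cost)=145

France | 48 ; France | 63 ; Egypt | 29 ; Chile | 145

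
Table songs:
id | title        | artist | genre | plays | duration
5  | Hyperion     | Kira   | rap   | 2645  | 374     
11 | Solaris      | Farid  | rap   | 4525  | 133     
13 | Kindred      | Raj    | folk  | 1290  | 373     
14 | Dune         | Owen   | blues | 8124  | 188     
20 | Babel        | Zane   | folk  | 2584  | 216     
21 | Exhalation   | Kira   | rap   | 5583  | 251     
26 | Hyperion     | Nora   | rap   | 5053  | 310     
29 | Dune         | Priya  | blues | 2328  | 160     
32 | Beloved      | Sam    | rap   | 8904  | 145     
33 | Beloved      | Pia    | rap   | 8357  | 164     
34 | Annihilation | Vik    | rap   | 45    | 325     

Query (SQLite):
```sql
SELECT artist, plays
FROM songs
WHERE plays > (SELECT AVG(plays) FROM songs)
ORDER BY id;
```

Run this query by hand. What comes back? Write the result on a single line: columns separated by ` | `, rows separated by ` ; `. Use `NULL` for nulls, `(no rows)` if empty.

Farid | 4525 ; Owen | 8124 ; Kira | 5583 ; Nora | 5053 ; Sam | 8904 ; Pia | 8357

Scalar subquery: AVG(plays) over all songs rows = 4494.363636 (≈; comparison uses full precision).
Keep rows where plays > that value.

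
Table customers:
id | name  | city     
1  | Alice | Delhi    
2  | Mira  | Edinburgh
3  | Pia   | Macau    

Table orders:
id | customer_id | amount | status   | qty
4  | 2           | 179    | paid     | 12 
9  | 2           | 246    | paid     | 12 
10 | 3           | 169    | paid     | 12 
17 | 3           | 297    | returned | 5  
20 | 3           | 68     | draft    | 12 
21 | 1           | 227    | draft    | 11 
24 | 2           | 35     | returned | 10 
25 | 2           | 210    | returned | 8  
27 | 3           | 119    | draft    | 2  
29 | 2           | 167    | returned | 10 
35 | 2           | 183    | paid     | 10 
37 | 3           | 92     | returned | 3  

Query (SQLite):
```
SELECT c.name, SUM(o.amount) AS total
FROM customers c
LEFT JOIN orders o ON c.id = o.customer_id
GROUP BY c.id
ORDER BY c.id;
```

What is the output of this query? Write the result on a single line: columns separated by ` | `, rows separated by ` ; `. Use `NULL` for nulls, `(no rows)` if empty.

LEFT JOIN keeps every customers row; unmatched ones get NULL for orders columns.
Group by customers.id and compute SUM(o.amount). SUM over an all-NULL group is NULL.
  1: ids {21} → SUM(o.amount)=227
  2: ids {4, 9, 24, 25, 29, 35} → SUM(o.amount)=1020
  3: ids {10, 17, 20, 27, 37} → SUM(o.amount)=745

Alice | 227 ; Mira | 1020 ; Pia | 745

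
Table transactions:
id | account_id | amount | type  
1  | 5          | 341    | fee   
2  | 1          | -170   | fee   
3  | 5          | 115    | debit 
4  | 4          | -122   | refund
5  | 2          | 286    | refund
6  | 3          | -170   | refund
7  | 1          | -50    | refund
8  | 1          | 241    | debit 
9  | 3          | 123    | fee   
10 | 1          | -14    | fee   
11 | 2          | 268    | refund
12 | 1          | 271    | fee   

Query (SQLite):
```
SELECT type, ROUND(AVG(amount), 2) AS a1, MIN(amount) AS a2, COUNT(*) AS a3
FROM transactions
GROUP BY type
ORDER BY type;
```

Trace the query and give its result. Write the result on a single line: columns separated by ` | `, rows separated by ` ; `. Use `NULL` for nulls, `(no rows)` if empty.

debit | 178 | 115 | 2 ; fee | 110.2 | -170 | 5 ; refund | 42.4 | -170 | 5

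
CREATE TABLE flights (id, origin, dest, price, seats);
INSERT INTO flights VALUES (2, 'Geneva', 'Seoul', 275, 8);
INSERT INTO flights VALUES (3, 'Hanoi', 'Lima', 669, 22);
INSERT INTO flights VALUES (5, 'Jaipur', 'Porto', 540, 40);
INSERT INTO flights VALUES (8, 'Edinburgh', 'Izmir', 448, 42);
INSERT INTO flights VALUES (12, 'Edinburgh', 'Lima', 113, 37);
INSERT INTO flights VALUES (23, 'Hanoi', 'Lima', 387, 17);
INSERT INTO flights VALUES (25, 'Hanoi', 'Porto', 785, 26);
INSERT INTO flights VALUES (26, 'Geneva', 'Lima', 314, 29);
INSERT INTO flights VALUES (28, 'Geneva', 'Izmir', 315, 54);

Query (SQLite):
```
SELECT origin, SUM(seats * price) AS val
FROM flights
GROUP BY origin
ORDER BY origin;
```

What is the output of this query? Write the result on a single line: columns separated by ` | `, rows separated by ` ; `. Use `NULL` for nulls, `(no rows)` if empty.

For each row compute seats * price.
Group by origin; take SUM of the expression per group.
  Edinburgh: ids {8, 12} → SUM(seats * price)=22997
  Geneva: ids {2, 26, 28} → SUM(seats * price)=28316
  Hanoi: ids {3, 23, 25} → SUM(seats * price)=41707
  Jaipur: ids {5} → SUM(seats * price)=21600

Edinburgh | 22997 ; Geneva | 28316 ; Hanoi | 41707 ; Jaipur | 21600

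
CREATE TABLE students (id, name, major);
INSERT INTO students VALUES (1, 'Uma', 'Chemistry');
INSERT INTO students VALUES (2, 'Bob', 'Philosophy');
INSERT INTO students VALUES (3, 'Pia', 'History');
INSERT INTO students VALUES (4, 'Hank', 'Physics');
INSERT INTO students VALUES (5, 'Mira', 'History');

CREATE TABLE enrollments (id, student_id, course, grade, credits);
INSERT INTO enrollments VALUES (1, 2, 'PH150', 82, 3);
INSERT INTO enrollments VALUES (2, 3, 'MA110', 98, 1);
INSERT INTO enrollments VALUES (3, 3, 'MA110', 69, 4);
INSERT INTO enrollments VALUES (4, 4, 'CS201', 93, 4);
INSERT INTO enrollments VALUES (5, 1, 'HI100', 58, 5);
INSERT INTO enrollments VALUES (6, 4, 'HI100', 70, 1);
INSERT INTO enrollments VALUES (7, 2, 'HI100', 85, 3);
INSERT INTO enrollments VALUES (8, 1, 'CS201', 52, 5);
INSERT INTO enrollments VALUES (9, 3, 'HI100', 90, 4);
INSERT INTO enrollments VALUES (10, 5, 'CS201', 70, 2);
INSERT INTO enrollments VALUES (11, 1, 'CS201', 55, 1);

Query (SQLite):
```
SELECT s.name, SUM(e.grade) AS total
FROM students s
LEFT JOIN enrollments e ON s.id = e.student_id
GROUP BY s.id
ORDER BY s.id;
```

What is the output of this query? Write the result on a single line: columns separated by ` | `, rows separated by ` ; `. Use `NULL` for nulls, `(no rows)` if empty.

LEFT JOIN keeps every students row; unmatched ones get NULL for enrollments columns.
Group by students.id and compute SUM(e.grade). SUM over an all-NULL group is NULL.
  1: ids {5, 8, 11} → SUM(e.grade)=165
  2: ids {1, 7} → SUM(e.grade)=167
  3: ids {2, 3, 9} → SUM(e.grade)=257
  4: ids {4, 6} → SUM(e.grade)=163
  5: ids {10} → SUM(e.grade)=70

Uma | 165 ; Bob | 167 ; Pia | 257 ; Hank | 163 ; Mira | 70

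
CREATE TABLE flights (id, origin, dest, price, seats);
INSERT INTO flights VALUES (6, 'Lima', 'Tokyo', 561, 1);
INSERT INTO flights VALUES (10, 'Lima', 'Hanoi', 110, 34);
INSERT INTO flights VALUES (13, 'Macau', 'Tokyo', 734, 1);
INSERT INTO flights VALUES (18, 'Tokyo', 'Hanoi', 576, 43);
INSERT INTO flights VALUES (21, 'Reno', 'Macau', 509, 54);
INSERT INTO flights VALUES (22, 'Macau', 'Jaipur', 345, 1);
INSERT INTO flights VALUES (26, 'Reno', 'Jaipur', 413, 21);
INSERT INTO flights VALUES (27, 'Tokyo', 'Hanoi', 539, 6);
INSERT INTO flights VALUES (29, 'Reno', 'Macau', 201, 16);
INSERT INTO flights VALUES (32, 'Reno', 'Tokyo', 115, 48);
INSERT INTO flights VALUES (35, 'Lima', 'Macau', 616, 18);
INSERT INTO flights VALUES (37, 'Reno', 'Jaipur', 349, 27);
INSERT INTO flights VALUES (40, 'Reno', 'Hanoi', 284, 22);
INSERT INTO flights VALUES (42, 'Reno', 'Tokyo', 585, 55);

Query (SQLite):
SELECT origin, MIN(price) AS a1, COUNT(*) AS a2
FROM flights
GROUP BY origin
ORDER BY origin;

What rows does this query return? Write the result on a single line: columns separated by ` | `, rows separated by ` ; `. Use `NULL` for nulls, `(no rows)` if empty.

Group flights by origin.
Per group compute: MIN(price), COUNT(*).
  Lima: ids {6, 10, 35} → MIN(price)=110, COUNT(*)=3
  Macau: ids {13, 22} → MIN(price)=345, COUNT(*)=2
  Reno: ids {21, 26, 29, 32, 37, 40, 42} → MIN(price)=115, COUNT(*)=7
  Tokyo: ids {18, 27} → MIN(price)=539, COUNT(*)=2

Lima | 110 | 3 ; Macau | 345 | 2 ; Reno | 115 | 7 ; Tokyo | 539 | 2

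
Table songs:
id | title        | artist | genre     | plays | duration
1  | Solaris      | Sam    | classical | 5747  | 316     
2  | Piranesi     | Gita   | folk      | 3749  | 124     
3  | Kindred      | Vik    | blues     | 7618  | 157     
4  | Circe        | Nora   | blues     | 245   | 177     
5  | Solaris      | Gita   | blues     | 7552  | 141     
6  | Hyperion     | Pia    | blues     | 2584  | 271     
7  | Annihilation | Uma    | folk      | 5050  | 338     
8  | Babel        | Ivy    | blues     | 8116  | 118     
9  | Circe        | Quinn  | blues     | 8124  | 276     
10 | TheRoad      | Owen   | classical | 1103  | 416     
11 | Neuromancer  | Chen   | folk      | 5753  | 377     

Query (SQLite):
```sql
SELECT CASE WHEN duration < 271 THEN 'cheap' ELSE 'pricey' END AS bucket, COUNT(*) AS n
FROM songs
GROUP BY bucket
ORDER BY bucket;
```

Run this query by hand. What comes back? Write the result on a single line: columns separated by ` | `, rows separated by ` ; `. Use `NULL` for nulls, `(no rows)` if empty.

Bucket rows by duration < 271 → 'cheap' else 'pricey'; count each bucket.

cheap | 5 ; pricey | 6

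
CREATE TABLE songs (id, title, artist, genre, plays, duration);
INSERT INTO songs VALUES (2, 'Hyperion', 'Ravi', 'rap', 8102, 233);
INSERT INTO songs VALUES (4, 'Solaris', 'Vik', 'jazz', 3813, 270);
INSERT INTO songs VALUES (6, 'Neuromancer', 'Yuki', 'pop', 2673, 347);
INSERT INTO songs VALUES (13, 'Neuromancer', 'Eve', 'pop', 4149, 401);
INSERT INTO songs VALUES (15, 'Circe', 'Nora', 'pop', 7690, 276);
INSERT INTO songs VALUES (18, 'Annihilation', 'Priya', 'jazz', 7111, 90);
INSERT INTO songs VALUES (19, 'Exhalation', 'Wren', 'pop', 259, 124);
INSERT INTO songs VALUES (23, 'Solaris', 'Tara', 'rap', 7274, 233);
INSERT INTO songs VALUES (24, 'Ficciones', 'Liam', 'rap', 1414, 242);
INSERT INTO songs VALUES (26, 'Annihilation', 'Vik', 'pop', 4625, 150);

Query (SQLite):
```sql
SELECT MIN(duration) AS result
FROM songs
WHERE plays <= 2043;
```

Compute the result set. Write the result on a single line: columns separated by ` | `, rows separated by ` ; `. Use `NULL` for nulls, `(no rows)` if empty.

Rows where plays <= 2043 → duration values: [124, 242].
MIN of non-NULL values = 124.

124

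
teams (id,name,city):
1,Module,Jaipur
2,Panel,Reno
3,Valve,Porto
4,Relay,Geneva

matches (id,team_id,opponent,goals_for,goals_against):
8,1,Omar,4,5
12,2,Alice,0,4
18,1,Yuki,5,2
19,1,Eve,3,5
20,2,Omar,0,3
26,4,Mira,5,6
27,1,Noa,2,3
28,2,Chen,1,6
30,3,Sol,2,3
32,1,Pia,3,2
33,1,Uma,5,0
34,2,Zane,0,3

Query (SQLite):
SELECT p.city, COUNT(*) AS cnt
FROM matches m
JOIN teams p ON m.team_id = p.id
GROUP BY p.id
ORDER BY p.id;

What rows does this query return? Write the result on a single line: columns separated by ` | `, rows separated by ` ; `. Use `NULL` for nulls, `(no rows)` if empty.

Jaipur | 6 ; Reno | 4 ; Porto | 1 ; Geneva | 1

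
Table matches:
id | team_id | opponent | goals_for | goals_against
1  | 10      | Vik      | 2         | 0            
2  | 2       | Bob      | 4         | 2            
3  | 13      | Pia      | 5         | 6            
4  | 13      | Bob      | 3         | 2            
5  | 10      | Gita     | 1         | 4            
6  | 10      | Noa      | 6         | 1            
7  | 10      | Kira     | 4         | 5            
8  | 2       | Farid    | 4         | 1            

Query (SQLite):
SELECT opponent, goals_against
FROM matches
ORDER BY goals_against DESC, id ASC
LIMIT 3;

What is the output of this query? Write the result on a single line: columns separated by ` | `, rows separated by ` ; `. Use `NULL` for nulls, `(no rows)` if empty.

Pia | 6 ; Kira | 5 ; Gita | 4

Sort by goals_against desc, tiebreak id asc: (6, id=3), (5, id=7), (4, id=5), (2, id=2), (2, id=4), (1, id=6) …. Take first 3.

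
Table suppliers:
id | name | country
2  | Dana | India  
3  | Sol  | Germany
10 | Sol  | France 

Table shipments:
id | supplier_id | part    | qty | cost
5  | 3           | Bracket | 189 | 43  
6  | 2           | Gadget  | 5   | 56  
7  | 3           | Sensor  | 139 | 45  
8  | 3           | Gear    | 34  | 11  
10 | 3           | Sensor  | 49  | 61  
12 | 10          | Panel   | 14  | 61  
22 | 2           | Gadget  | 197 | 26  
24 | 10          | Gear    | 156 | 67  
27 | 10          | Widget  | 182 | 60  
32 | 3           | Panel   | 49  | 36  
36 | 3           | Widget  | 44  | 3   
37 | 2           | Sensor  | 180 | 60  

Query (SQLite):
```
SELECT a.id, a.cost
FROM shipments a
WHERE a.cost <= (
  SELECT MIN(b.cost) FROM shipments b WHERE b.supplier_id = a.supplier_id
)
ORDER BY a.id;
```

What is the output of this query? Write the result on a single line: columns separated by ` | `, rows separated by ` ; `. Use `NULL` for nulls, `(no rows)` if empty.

For each shipments row a, compute MIN(cost) over rows sharing a.supplier_id.
Keep row a if a.cost <= that per-group MIN.
  supplier_id=2: MIN(cost) = 26
  supplier_id=3: MIN(cost) = 3
  supplier_id=10: MIN(cost) = 60

22 | 26 ; 27 | 60 ; 36 | 3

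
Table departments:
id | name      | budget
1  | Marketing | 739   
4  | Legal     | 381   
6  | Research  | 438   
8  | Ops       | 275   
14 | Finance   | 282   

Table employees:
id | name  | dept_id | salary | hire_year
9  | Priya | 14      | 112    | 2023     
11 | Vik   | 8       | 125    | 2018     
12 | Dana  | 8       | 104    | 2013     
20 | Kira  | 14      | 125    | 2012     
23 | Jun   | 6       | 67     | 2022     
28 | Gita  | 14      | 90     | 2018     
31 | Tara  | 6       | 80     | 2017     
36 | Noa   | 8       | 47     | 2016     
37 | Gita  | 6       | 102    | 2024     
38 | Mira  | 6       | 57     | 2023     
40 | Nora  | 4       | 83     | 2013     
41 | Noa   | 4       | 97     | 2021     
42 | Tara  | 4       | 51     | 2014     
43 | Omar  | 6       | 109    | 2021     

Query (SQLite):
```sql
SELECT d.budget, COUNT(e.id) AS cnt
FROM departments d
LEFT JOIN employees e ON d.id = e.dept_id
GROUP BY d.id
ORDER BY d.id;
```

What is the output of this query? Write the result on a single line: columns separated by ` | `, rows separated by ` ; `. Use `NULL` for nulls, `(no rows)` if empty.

739 | 0 ; 381 | 3 ; 438 | 5 ; 275 | 3 ; 282 | 3

LEFT JOIN keeps every departments row; unmatched ones get NULL for employees columns.
Group by departments.id and compute COUNT(e.id). COUNT(col) of an all-NULL group is 0.
  1: ids {—} → COUNT(e.id)=0
  4: ids {40, 41, 42} → COUNT(e.id)=3
  6: ids {23, 31, 37, 38, 43} → COUNT(e.id)=5
  8: ids {11, 12, 36} → COUNT(e.id)=3
  14: ids {9, 20, 28} → COUNT(e.id)=3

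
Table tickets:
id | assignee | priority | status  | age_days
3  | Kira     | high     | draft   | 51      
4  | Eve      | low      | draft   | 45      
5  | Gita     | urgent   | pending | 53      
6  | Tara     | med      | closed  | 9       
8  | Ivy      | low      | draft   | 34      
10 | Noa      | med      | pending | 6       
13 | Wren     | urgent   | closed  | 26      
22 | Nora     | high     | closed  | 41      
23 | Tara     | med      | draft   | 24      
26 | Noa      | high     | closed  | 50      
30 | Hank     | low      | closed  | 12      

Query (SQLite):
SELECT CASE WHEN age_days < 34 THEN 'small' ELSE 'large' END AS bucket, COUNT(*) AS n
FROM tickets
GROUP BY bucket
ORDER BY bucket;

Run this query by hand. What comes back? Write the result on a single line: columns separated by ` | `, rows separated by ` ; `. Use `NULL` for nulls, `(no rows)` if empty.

large | 6 ; small | 5

Bucket rows by age_days < 34 → 'small' else 'large'; count each bucket.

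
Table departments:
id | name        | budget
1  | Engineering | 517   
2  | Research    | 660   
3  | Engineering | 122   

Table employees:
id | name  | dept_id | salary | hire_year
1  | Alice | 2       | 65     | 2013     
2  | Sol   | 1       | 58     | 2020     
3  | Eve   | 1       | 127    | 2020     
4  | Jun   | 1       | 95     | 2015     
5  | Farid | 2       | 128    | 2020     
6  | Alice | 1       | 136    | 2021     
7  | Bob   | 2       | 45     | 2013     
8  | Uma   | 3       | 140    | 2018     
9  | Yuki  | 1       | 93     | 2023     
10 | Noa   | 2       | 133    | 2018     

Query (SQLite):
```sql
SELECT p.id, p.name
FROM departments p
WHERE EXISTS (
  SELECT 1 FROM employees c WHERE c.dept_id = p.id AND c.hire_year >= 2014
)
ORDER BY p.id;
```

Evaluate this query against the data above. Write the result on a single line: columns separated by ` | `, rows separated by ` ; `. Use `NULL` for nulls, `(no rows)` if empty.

1 | Engineering ; 2 | Research ; 3 | Engineering

For each departments row, check whether any employees with matching dept_id has hire_year >= 2014.
Keep rows where that is true.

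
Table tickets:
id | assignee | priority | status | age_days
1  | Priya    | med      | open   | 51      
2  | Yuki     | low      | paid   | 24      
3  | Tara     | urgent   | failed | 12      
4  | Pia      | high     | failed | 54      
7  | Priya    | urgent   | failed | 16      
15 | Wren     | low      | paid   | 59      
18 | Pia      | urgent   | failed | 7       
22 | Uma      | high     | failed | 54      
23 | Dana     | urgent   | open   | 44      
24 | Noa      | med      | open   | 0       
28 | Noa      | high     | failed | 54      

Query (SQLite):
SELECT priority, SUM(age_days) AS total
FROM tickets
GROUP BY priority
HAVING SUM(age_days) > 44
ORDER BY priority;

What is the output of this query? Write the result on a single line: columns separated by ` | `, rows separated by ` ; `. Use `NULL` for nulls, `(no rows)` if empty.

high | 162 ; low | 83 ; med | 51 ; urgent | 79

Partition tickets by priority; compute SUM(age_days) within each group.
HAVING: keep groups where SUM(age_days) > 44.
  high: ids {4, 22, 28} → SUM(age_days)=162
  low: ids {2, 15} → SUM(age_days)=83
  med: ids {1, 24} → SUM(age_days)=51
  urgent: ids {3, 7, 18, 23} → SUM(age_days)=79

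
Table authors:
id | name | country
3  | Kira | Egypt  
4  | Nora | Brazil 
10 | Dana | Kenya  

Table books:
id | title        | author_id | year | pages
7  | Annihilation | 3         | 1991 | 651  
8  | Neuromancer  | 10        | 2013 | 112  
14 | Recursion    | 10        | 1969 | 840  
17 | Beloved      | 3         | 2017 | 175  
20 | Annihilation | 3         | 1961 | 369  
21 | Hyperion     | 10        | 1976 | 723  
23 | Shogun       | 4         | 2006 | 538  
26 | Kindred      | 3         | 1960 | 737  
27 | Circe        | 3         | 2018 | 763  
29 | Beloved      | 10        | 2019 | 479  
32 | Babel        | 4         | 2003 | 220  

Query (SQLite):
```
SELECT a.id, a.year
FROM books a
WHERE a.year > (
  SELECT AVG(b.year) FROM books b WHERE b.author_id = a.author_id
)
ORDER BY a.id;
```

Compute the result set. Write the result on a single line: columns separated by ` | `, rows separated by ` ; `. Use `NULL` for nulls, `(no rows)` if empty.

7 | 1991 ; 8 | 2013 ; 17 | 2017 ; 23 | 2006 ; 27 | 2018 ; 29 | 2019

For each books row a, compute AVG(year) over rows sharing a.author_id.
Keep row a if a.year > that per-group AVG.
  author_id=3: AVG(year) = 1989.4
  author_id=4: AVG(year) = 2004.5
  author_id=10: AVG(year) = 1994.25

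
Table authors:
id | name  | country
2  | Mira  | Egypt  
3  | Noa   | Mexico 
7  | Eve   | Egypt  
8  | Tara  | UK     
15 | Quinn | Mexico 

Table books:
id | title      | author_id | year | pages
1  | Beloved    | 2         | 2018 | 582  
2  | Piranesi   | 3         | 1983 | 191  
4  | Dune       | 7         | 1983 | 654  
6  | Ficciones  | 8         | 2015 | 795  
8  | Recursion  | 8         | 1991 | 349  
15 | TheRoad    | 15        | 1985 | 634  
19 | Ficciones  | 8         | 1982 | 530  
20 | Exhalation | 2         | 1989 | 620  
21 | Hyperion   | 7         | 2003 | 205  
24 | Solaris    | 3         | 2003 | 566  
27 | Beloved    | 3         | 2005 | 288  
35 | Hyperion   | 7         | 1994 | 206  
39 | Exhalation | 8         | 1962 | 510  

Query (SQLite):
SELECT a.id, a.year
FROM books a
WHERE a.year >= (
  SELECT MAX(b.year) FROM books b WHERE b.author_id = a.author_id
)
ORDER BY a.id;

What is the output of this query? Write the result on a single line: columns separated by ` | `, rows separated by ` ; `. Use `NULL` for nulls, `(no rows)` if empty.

For each books row a, compute MAX(year) over rows sharing a.author_id.
Keep row a if a.year >= that per-group MAX.
  author_id=2: MAX(year) = 2018
  author_id=3: MAX(year) = 2005
  author_id=7: MAX(year) = 2003
  author_id=8: MAX(year) = 2015
  author_id=15: MAX(year) = 1985

1 | 2018 ; 6 | 2015 ; 15 | 1985 ; 21 | 2003 ; 27 | 2005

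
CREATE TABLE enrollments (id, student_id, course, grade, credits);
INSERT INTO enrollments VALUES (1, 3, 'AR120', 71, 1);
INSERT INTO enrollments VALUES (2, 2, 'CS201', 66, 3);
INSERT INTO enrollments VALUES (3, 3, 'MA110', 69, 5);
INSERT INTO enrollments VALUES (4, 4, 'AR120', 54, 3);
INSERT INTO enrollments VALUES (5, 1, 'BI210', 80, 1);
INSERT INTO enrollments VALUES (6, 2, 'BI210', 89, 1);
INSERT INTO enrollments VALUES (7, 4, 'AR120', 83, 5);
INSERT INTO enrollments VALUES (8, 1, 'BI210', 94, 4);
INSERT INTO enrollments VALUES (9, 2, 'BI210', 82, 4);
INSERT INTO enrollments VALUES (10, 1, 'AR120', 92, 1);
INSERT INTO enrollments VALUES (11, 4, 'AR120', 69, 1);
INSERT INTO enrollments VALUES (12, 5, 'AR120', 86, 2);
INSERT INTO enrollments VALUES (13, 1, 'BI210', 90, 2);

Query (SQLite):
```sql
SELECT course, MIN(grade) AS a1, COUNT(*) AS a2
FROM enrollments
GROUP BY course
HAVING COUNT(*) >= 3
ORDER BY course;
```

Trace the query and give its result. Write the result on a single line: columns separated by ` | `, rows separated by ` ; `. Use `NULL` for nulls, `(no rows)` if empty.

AR120 | 54 | 6 ; BI210 | 80 | 5

Group enrollments by course.
Per group compute: MIN(grade), COUNT(*).
HAVING: drop groups with fewer than 3 rows.
  AR120: ids {1, 4, 7, 10, 11, 12} → MIN(grade)=54, COUNT(*)=6
  BI210: ids {5, 6, 8, 9, 13} → MIN(grade)=80, COUNT(*)=5
  CS201: ids {2} → MIN(grade)=66, COUNT(*)=1
  MA110: ids {3} → MIN(grade)=69, COUNT(*)=1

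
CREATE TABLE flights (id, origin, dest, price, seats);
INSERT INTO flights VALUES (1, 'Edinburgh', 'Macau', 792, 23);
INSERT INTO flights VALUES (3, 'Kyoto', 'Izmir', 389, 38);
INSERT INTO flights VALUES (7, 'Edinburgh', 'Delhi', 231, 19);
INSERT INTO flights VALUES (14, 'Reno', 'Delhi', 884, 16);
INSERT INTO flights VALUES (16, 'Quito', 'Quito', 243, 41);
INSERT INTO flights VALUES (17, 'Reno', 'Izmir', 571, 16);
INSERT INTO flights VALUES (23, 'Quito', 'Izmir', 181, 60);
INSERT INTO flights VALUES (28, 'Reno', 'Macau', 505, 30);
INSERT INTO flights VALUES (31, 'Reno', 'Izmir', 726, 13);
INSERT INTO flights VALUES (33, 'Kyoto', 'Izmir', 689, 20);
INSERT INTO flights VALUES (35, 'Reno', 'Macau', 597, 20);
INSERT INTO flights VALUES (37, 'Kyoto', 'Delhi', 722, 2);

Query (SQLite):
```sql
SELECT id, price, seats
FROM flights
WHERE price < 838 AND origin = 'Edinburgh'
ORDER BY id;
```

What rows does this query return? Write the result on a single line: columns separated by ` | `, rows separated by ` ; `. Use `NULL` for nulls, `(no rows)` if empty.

price < 838: ids {1, 3, 7, 16, 17, 23, 28, 31, 33, 35, 37}
origin = 'Edinburgh': ids {1, 7}
Combine with AND.

1 | 792 | 23 ; 7 | 231 | 19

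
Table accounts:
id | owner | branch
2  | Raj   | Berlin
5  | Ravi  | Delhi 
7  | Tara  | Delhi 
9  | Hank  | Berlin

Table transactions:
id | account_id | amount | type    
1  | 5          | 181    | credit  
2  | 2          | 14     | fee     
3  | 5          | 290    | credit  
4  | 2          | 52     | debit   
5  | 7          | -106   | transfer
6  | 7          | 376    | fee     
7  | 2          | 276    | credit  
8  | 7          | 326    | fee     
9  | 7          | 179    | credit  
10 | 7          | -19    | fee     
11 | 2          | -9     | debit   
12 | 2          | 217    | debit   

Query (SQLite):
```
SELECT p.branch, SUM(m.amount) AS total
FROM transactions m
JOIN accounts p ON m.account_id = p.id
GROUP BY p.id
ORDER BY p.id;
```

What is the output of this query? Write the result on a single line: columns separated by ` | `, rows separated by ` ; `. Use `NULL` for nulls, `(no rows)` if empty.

Berlin | 550 ; Delhi | 471 ; Delhi | 756

Join each transactions row to its accounts via account_id.
Group joined rows by accounts.id; compute SUM(m.amount) per group.
  2: ids {2, 4, 7, 11, 12} → SUM(m.amount)=550
  5: ids {1, 3} → SUM(m.amount)=471
  7: ids {5, 6, 8, 9, 10} → SUM(m.amount)=756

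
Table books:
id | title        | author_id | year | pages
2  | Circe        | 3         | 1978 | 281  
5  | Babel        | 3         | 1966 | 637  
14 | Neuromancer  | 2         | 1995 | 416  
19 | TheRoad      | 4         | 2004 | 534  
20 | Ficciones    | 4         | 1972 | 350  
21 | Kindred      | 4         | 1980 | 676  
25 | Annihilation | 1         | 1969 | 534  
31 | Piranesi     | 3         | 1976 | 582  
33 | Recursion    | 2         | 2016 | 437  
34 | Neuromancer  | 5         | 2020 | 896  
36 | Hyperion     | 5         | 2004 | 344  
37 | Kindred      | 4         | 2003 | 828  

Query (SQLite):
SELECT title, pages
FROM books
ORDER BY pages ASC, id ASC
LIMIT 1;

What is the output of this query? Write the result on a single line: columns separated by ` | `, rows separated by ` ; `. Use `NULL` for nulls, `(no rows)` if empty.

Circe | 281

Sort by pages asc, tiebreak id asc: (281, id=2), (344, id=36), (350, id=20), (416, id=14) …. Take first 1.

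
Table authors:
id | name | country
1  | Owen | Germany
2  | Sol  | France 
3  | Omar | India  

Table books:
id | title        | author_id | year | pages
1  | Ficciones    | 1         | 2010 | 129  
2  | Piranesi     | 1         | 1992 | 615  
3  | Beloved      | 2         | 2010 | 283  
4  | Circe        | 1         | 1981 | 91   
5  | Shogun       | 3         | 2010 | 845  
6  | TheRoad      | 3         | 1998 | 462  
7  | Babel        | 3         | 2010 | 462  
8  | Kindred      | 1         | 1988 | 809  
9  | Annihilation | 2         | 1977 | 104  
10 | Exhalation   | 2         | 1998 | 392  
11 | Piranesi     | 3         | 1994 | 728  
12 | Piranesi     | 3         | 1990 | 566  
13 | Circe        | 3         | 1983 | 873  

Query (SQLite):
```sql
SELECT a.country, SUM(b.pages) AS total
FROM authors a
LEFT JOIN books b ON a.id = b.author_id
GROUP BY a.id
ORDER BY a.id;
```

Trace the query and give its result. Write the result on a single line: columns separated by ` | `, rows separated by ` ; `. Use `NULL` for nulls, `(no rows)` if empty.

LEFT JOIN keeps every authors row; unmatched ones get NULL for books columns.
Group by authors.id and compute SUM(b.pages). SUM over an all-NULL group is NULL.
  1: ids {1, 2, 4, 8} → SUM(b.pages)=1644
  2: ids {3, 9, 10} → SUM(b.pages)=779
  3: ids {5, 6, 7, 11, 12, 13} → SUM(b.pages)=3936

Germany | 1644 ; France | 779 ; India | 3936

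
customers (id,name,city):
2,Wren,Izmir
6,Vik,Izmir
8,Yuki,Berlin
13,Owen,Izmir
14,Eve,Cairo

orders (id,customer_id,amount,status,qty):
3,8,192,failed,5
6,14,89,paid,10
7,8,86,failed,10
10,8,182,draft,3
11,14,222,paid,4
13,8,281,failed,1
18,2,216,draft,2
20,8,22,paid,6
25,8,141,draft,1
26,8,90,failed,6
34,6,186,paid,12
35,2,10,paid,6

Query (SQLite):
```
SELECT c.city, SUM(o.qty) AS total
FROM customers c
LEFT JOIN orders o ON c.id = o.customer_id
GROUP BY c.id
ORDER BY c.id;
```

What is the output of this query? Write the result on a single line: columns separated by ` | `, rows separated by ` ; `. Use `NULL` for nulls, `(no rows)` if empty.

Izmir | 8 ; Izmir | 12 ; Berlin | 32 ; Izmir | NULL ; Cairo | 14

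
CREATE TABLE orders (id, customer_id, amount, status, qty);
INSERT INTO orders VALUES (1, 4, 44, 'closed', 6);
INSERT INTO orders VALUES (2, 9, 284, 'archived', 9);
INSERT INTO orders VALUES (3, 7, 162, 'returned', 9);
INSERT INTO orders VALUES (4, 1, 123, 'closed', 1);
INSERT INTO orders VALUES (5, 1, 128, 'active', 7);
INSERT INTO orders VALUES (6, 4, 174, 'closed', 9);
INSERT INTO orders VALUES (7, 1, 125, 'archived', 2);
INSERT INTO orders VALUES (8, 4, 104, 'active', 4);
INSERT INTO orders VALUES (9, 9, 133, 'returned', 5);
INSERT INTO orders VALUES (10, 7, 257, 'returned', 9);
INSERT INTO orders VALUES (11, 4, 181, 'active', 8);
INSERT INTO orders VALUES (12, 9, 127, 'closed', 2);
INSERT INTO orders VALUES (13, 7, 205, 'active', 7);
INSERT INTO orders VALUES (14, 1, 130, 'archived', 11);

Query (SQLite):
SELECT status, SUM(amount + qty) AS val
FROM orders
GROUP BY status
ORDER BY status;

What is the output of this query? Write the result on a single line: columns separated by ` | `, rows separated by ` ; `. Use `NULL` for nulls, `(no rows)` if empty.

active | 644 ; archived | 561 ; closed | 486 ; returned | 575

For each row compute amount + qty.
Group by status; take SUM of the expression per group.
  active: ids {5, 8, 11, 13} → SUM(amount + qty)=644
  archived: ids {2, 7, 14} → SUM(amount + qty)=561
  closed: ids {1, 4, 6, 12} → SUM(amount + qty)=486
  returned: ids {3, 9, 10} → SUM(amount + qty)=575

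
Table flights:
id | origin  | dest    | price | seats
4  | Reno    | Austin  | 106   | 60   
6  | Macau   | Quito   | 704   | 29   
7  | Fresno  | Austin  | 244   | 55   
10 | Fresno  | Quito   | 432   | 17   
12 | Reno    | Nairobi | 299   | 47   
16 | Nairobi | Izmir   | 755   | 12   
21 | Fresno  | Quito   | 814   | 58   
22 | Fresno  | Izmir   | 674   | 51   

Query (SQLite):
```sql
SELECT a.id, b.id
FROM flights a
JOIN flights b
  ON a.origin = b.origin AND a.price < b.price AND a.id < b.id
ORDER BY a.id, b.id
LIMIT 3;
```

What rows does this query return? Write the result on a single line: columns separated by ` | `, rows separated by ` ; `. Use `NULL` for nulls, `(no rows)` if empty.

Pairs (a,b) with same origin, a.price < b.price, a.id < b.id.
origin groups: Fresno:{7,10,21,22} Macau:{6} Nairobi:{16} Reno:{4,12}
Ordered by (a.id, b.id); first 3.

4 | 12 ; 7 | 10 ; 7 | 21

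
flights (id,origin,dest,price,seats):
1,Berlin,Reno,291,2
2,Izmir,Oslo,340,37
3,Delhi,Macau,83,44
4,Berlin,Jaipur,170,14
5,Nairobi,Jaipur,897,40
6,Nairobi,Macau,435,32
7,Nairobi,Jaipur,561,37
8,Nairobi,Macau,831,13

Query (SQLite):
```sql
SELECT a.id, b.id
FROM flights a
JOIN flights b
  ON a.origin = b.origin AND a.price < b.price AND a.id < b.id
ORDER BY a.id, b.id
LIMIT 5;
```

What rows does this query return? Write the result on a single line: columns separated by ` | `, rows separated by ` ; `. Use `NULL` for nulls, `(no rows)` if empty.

Pairs (a,b) with same origin, a.price < b.price, a.id < b.id.
origin groups: Berlin:{1,4} Delhi:{3} Izmir:{2} Nairobi:{5,6,7,8}
Ordered by (a.id, b.id); first 5.

6 | 7 ; 6 | 8 ; 7 | 8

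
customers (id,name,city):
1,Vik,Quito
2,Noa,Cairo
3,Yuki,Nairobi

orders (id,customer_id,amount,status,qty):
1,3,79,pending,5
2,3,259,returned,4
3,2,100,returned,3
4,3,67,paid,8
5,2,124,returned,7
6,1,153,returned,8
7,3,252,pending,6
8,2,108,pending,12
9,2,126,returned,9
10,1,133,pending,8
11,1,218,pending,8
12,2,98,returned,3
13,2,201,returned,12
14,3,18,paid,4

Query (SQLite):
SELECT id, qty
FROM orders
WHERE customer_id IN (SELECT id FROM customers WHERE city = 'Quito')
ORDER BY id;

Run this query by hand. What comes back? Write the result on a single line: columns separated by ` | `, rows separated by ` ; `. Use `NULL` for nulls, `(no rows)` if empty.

6 | 8 ; 10 | 8 ; 11 | 8

Inner query: customers.id where city = 'Quito'.
Outer: keep orders rows whose customer_id is in that set.
Inner query → {1}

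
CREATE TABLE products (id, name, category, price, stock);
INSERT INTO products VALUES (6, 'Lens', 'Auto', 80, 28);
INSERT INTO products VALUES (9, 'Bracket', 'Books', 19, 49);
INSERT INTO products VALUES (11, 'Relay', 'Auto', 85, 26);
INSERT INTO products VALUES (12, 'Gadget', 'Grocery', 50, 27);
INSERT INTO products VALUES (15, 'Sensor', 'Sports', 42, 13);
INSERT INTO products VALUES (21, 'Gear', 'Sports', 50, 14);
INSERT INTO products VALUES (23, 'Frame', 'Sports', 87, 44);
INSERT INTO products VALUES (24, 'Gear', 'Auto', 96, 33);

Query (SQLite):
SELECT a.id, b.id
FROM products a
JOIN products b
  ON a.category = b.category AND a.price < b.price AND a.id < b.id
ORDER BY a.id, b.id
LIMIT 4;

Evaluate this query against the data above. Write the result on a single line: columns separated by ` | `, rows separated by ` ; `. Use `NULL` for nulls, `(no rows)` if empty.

6 | 11 ; 6 | 24 ; 11 | 24 ; 15 | 21

Pairs (a,b) with same category, a.price < b.price, a.id < b.id.
category groups: Auto:{6,11,24} Books:{9} Grocery:{12} Sports:{15,21,23}
Ordered by (a.id, b.id); first 4.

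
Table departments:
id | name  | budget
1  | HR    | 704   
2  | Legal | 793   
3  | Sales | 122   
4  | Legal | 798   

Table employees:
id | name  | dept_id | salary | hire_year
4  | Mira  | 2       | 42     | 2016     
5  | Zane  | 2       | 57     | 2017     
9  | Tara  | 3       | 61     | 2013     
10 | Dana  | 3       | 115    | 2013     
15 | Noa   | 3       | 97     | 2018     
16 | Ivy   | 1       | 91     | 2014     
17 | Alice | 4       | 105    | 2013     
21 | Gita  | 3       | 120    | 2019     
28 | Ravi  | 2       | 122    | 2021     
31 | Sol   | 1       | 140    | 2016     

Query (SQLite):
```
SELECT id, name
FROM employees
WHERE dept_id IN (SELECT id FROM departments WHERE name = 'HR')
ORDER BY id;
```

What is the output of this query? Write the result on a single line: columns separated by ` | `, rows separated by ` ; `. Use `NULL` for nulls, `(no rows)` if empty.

16 | Ivy ; 31 | Sol

Inner query: departments.id where name = 'HR'.
Outer: keep employees rows whose dept_id is in that set.
Inner query → {1}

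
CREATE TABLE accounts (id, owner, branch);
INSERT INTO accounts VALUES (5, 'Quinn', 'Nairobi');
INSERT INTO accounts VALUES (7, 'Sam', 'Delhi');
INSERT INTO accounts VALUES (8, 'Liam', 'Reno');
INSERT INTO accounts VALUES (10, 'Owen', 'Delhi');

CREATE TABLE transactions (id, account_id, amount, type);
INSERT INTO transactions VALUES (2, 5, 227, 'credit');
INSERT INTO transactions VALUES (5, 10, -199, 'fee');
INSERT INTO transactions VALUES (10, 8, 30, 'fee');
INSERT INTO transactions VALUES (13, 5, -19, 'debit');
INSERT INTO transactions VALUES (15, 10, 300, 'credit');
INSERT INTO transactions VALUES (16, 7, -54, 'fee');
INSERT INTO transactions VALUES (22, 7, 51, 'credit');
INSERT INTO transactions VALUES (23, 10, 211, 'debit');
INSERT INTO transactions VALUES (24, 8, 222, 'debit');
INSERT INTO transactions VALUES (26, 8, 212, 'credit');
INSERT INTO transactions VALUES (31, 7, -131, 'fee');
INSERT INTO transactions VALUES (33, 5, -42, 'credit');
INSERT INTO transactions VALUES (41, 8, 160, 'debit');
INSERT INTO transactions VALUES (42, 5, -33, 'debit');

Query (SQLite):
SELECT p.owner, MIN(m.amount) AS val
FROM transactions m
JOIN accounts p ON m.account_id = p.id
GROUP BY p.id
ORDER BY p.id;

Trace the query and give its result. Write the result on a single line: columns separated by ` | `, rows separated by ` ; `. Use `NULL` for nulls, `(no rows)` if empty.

Join each transactions row to its accounts via account_id.
Group joined rows by accounts.id; compute MIN(m.amount) per group.
  5: ids {2, 13, 33, 42} → MIN(m.amount)=-42
  7: ids {16, 22, 31} → MIN(m.amount)=-131
  8: ids {10, 24, 26, 41} → MIN(m.amount)=30
  10: ids {5, 15, 23} → MIN(m.amount)=-199

Quinn | -42 ; Sam | -131 ; Liam | 30 ; Owen | -199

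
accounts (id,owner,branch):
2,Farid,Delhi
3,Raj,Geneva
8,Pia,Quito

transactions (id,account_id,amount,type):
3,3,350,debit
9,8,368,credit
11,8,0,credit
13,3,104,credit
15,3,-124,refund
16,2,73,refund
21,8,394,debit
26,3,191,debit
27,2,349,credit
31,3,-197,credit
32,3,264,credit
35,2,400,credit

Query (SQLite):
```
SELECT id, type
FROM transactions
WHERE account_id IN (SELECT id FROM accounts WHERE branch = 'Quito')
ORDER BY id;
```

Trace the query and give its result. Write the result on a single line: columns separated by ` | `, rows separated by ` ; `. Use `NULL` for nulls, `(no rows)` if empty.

9 | credit ; 11 | credit ; 21 | debit

Inner query: accounts.id where branch = 'Quito'.
Outer: keep transactions rows whose account_id is in that set.
Inner query → {8}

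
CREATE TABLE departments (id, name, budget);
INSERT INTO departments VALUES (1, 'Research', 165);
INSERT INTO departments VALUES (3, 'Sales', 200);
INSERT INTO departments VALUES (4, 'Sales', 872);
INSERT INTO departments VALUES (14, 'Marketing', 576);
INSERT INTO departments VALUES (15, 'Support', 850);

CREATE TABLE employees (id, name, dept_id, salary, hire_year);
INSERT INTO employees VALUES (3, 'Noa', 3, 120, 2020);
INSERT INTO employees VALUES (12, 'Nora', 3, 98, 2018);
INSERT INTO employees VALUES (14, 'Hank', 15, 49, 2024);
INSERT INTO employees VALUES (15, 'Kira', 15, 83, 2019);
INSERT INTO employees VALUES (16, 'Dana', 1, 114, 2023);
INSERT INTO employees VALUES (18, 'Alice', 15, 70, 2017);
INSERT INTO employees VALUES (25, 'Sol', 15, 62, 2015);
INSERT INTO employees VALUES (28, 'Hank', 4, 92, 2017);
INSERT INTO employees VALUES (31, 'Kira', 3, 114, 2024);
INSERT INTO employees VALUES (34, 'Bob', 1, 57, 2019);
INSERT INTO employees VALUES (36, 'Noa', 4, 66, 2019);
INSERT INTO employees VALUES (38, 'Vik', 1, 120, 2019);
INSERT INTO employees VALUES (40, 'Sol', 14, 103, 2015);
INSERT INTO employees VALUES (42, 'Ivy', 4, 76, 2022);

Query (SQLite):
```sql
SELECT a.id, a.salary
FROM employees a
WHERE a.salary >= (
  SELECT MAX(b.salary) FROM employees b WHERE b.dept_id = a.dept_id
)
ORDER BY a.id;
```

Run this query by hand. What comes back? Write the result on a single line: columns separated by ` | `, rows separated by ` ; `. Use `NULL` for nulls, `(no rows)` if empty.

3 | 120 ; 15 | 83 ; 28 | 92 ; 38 | 120 ; 40 | 103

For each employees row a, compute MAX(salary) over rows sharing a.dept_id.
Keep row a if a.salary >= that per-group MAX.
  dept_id=1: MAX(salary) = 120
  dept_id=3: MAX(salary) = 120
  dept_id=4: MAX(salary) = 92
  dept_id=14: MAX(salary) = 103
  dept_id=15: MAX(salary) = 83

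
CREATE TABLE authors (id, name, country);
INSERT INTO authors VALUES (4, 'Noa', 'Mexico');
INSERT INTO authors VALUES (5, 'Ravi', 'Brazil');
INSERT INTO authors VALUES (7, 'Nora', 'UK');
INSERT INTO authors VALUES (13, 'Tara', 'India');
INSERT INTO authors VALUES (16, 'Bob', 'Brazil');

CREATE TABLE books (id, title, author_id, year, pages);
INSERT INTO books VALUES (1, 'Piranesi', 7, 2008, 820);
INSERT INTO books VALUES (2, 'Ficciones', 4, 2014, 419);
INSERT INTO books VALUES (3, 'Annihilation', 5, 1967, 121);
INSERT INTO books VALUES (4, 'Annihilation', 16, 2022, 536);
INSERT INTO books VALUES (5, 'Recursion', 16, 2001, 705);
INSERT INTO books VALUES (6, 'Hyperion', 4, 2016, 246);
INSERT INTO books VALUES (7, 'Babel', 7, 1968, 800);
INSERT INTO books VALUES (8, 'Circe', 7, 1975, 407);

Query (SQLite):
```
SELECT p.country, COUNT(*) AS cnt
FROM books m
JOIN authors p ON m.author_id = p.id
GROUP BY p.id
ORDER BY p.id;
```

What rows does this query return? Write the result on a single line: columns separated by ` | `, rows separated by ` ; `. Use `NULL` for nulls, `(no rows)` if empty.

Join each books row to its authors via author_id.
Group joined rows by authors.id; compute COUNT(*) per group.
  4: ids {2, 6} → COUNT(*)=2
  5: ids {3} → COUNT(*)=1
  7: ids {1, 7, 8} → COUNT(*)=3
  16: ids {4, 5} → COUNT(*)=2

Mexico | 2 ; Brazil | 1 ; UK | 3 ; Brazil | 2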